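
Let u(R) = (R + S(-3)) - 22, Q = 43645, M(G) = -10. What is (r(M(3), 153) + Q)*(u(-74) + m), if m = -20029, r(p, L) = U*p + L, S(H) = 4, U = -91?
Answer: -899569668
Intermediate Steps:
u(R) = -18 + R (u(R) = (R + 4) - 22 = (4 + R) - 22 = -18 + R)
r(p, L) = L - 91*p (r(p, L) = -91*p + L = L - 91*p)
(r(M(3), 153) + Q)*(u(-74) + m) = ((153 - 91*(-10)) + 43645)*((-18 - 74) - 20029) = ((153 + 910) + 43645)*(-92 - 20029) = (1063 + 43645)*(-20121) = 44708*(-20121) = -899569668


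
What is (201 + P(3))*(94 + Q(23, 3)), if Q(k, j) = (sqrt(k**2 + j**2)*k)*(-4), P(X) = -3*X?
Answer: 18048 - 17664*sqrt(538) ≈ -3.9167e+5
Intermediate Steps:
Q(k, j) = -4*k*sqrt(j**2 + k**2) (Q(k, j) = (sqrt(j**2 + k**2)*k)*(-4) = (k*sqrt(j**2 + k**2))*(-4) = -4*k*sqrt(j**2 + k**2))
(201 + P(3))*(94 + Q(23, 3)) = (201 - 3*3)*(94 - 4*23*sqrt(3**2 + 23**2)) = (201 - 9)*(94 - 4*23*sqrt(9 + 529)) = 192*(94 - 4*23*sqrt(538)) = 192*(94 - 92*sqrt(538)) = 18048 - 17664*sqrt(538)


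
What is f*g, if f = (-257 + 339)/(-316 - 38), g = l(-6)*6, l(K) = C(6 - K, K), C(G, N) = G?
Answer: -984/59 ≈ -16.678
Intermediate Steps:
l(K) = 6 - K
g = 72 (g = (6 - 1*(-6))*6 = (6 + 6)*6 = 12*6 = 72)
f = -41/177 (f = 82/(-354) = 82*(-1/354) = -41/177 ≈ -0.23164)
f*g = -41/177*72 = -984/59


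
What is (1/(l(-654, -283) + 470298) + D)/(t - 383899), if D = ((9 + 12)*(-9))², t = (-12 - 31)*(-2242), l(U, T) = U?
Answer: -16776153325/135019362492 ≈ -0.12425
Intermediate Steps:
t = 96406 (t = -43*(-2242) = 96406)
D = 35721 (D = (21*(-9))² = (-189)² = 35721)
(1/(l(-654, -283) + 470298) + D)/(t - 383899) = (1/(-654 + 470298) + 35721)/(96406 - 383899) = (1/469644 + 35721)/(-287493) = (1/469644 + 35721)*(-1/287493) = (16776153325/469644)*(-1/287493) = -16776153325/135019362492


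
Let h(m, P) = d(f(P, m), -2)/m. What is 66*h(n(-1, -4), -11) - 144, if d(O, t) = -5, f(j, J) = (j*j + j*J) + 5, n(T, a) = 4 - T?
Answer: -210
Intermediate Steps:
f(j, J) = 5 + j² + J*j (f(j, J) = (j² + J*j) + 5 = 5 + j² + J*j)
h(m, P) = -5/m
66*h(n(-1, -4), -11) - 144 = 66*(-5/(4 - 1*(-1))) - 144 = 66*(-5/(4 + 1)) - 144 = 66*(-5/5) - 144 = 66*(-5*⅕) - 144 = 66*(-1) - 144 = -66 - 144 = -210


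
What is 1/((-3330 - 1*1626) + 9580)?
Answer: 1/4624 ≈ 0.00021626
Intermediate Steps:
1/((-3330 - 1*1626) + 9580) = 1/((-3330 - 1626) + 9580) = 1/(-4956 + 9580) = 1/4624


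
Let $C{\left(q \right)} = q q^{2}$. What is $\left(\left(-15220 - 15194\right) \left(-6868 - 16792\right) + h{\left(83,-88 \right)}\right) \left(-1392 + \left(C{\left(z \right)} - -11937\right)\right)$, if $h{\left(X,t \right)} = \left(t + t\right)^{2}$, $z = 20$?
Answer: $13345468175720$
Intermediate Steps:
$C{\left(q \right)} = q^{3}$
$h{\left(X,t \right)} = 4 t^{2}$ ($h{\left(X,t \right)} = \left(2 t\right)^{2} = 4 t^{2}$)
$\left(\left(-15220 - 15194\right) \left(-6868 - 16792\right) + h{\left(83,-88 \right)}\right) \left(-1392 + \left(C{\left(z \right)} - -11937\right)\right) = \left(\left(-15220 - 15194\right) \left(-6868 - 16792\right) + 4 \left(-88\right)^{2}\right) \left(-1392 + \left(20^{3} - -11937\right)\right) = \left(\left(-30414\right) \left(-23660\right) + 4 \cdot 7744\right) \left(-1392 + \left(8000 + 11937\right)\right) = \left(719595240 + 30976\right) \left(-1392 + 19937\right) = 719626216 \cdot 18545 = 13345468175720$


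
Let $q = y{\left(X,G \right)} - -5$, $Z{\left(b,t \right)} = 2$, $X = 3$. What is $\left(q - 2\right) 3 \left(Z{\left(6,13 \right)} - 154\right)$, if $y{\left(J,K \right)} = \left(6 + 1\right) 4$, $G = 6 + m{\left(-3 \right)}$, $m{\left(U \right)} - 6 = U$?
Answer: $-14136$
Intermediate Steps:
$m{\left(U \right)} = 6 + U$
$G = 9$ ($G = 6 + \left(6 - 3\right) = 6 + 3 = 9$)
$y{\left(J,K \right)} = 28$ ($y{\left(J,K \right)} = 7 \cdot 4 = 28$)
$q = 33$ ($q = 28 - -5 = 28 + 5 = 33$)
$\left(q - 2\right) 3 \left(Z{\left(6,13 \right)} - 154\right) = \left(33 - 2\right) 3 \left(2 - 154\right) = 31 \cdot 3 \left(-152\right) = 93 \left(-152\right) = -14136$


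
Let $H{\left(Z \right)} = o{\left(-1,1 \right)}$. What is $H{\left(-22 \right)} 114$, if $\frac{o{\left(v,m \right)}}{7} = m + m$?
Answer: $1596$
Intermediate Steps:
$o{\left(v,m \right)} = 14 m$ ($o{\left(v,m \right)} = 7 \left(m + m\right) = 7 \cdot 2 m = 14 m$)
$H{\left(Z \right)} = 14$ ($H{\left(Z \right)} = 14 \cdot 1 = 14$)
$H{\left(-22 \right)} 114 = 14 \cdot 114 = 1596$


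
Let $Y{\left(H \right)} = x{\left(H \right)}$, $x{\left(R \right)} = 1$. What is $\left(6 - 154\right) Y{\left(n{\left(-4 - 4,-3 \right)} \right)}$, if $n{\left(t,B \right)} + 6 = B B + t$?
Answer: $-148$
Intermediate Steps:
$n{\left(t,B \right)} = -6 + t + B^{2}$ ($n{\left(t,B \right)} = -6 + \left(B B + t\right) = -6 + \left(B^{2} + t\right) = -6 + \left(t + B^{2}\right) = -6 + t + B^{2}$)
$Y{\left(H \right)} = 1$
$\left(6 - 154\right) Y{\left(n{\left(-4 - 4,-3 \right)} \right)} = \left(6 - 154\right) 1 = \left(-148\right) 1 = -148$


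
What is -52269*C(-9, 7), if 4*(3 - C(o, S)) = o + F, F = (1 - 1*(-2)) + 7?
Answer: -574959/4 ≈ -1.4374e+5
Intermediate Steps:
F = 10 (F = (1 + 2) + 7 = 3 + 7 = 10)
C(o, S) = ½ - o/4 (C(o, S) = 3 - (o + 10)/4 = 3 - (10 + o)/4 = 3 + (-5/2 - o/4) = ½ - o/4)
-52269*C(-9, 7) = -52269*(½ - ¼*(-9)) = -52269*(½ + 9/4) = -52269*11/4 = -574959/4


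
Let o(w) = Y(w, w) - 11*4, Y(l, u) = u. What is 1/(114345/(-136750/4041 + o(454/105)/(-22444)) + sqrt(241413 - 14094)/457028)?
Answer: -678659066962257576500587897143328800/2293258634990241440564724740792476602427 - 1318343919684025504770041828*sqrt(227319)/6879775904970724321694174222377429807281 ≈ -0.00029594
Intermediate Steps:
o(w) = -44 + w (o(w) = w - 11*4 = w - 44 = -44 + w)
1/(114345/(-136750/4041 + o(454/105)/(-22444)) + sqrt(241413 - 14094)/457028) = 1/(114345/(-136750/4041 + (-44 + 454/105)/(-22444)) + sqrt(241413 - 14094)/457028) = 1/(114345/(-136750*1/4041 + (-44 + 454*(1/105))*(-1/22444)) + sqrt(227319)*(1/457028)) = 1/(114345/(-136750/4041 + (-44 + 454/105)*(-1/22444)) + sqrt(227319)/457028) = 1/(114345/(-136750/4041 - 4166/105*(-1/22444)) + sqrt(227319)/457028) = 1/(114345/(-136750/4041 + 2083/1178310) + sqrt(227319)/457028) = 1/(114345/(-53708491699/1587183570) + sqrt(227319)/457028) = 1/(114345*(-1587183570/53708491699) + sqrt(227319)/457028) = 1/(-181486505311650/53708491699 + sqrt(227319)/457028)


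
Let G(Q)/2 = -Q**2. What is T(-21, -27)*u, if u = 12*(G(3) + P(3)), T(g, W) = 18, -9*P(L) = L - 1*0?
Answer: -3960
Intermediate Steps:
P(L) = -L/9 (P(L) = -(L - 1*0)/9 = -(L + 0)/9 = -L/9)
G(Q) = -2*Q**2 (G(Q) = 2*(-Q**2) = -2*Q**2)
u = -220 (u = 12*(-2*3**2 - 1/9*3) = 12*(-2*9 - 1/3) = 12*(-18 - 1/3) = 12*(-55/3) = -220)
T(-21, -27)*u = 18*(-220) = -3960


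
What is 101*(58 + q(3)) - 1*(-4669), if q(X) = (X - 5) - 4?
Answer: 9921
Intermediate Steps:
q(X) = -9 + X (q(X) = (-5 + X) - 4 = -9 + X)
101*(58 + q(3)) - 1*(-4669) = 101*(58 + (-9 + 3)) - 1*(-4669) = 101*(58 - 6) + 4669 = 101*52 + 4669 = 5252 + 4669 = 9921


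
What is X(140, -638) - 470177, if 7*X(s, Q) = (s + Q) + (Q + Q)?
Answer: -3293013/7 ≈ -4.7043e+5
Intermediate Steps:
X(s, Q) = s/7 + 3*Q/7 (X(s, Q) = ((s + Q) + (Q + Q))/7 = ((Q + s) + 2*Q)/7 = (s + 3*Q)/7 = s/7 + 3*Q/7)
X(140, -638) - 470177 = ((1/7)*140 + (3/7)*(-638)) - 470177 = (20 - 1914/7) - 470177 = -1774/7 - 470177 = -3293013/7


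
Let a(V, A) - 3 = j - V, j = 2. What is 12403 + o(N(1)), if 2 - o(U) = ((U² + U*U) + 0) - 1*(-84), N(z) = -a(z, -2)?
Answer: 12289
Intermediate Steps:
a(V, A) = 5 - V (a(V, A) = 3 + (2 - V) = 5 - V)
N(z) = -5 + z (N(z) = -(5 - z) = -5 + z)
o(U) = -82 - 2*U² (o(U) = 2 - (((U² + U*U) + 0) - 1*(-84)) = 2 - (((U² + U²) + 0) + 84) = 2 - ((2*U² + 0) + 84) = 2 - (2*U² + 84) = 2 - (84 + 2*U²) = 2 + (-84 - 2*U²) = -82 - 2*U²)
12403 + o(N(1)) = 12403 + (-82 - 2*(-5 + 1)²) = 12403 + (-82 - 2*(-4)²) = 12403 + (-82 - 2*16) = 12403 + (-82 - 32) = 12403 - 114 = 12289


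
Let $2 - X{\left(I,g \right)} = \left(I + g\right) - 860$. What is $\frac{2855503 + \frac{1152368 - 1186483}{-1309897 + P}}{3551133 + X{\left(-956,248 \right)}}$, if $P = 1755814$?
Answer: $\frac{1273317297136}{1584210663651} \approx 0.80375$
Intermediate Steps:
$X{\left(I,g \right)} = 862 - I - g$ ($X{\left(I,g \right)} = 2 - \left(\left(I + g\right) - 860\right) = 2 - \left(-860 + I + g\right) = 862 - I - g$)
$\frac{2855503 + \frac{1152368 - 1186483}{-1309897 + P}}{3551133 + X{\left(-956,248 \right)}} = \frac{2855503 + \frac{1152368 - 1186483}{-1309897 + 1755814}}{3551133 - -1570} = \frac{2855503 - \frac{34115}{445917}}{3551133 + \left(862 + 956 - 248\right)} = \frac{2855503 - \frac{34115}{445917}}{3551133 + 1570} = \frac{2855503 - \frac{34115}{445917}}{3552703} = \frac{1273317297136}{445917} \cdot \frac{1}{3552703} = \frac{1273317297136}{1584210663651}$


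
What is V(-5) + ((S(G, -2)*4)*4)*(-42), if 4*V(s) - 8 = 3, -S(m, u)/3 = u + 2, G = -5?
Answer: 11/4 ≈ 2.7500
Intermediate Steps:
S(m, u) = -6 - 3*u (S(m, u) = -3*(u + 2) = -3*(2 + u) = -6 - 3*u)
V(s) = 11/4 (V(s) = 2 + (¼)*3 = 2 + ¾ = 11/4)
V(-5) + ((S(G, -2)*4)*4)*(-42) = 11/4 + (((-6 - 3*(-2))*4)*4)*(-42) = 11/4 + (((-6 + 6)*4)*4)*(-42) = 11/4 + ((0*4)*4)*(-42) = 11/4 + (0*4)*(-42) = 11/4 + 0*(-42) = 11/4 + 0 = 11/4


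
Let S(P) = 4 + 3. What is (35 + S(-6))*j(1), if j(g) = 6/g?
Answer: 252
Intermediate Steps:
S(P) = 7
(35 + S(-6))*j(1) = (35 + 7)*(6/1) = 42*(6*1) = 42*6 = 252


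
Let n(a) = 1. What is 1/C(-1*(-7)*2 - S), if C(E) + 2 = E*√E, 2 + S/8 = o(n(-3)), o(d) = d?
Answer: 1/5322 + 11*√22/5322 ≈ 0.0098825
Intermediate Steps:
S = -8 (S = -16 + 8*1 = -16 + 8 = -8)
C(E) = -2 + E^(3/2) (C(E) = -2 + E*√E = -2 + E^(3/2))
1/C(-1*(-7)*2 - S) = 1/(-2 + (-1*(-7)*2 - 1*(-8))^(3/2)) = 1/(-2 + (7*2 + 8)^(3/2)) = 1/(-2 + (14 + 8)^(3/2)) = 1/(-2 + 22^(3/2)) = 1/(-2 + 22*√22)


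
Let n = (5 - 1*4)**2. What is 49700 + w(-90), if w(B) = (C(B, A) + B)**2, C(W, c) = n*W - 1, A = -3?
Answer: 82461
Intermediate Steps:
n = 1 (n = (5 - 4)**2 = 1**2 = 1)
C(W, c) = -1 + W (C(W, c) = 1*W - 1 = W - 1 = -1 + W)
w(B) = (-1 + 2*B)**2 (w(B) = ((-1 + B) + B)**2 = (-1 + 2*B)**2)
49700 + w(-90) = 49700 + (-1 + 2*(-90))**2 = 49700 + (-1 - 180)**2 = 49700 + (-181)**2 = 49700 + 32761 = 82461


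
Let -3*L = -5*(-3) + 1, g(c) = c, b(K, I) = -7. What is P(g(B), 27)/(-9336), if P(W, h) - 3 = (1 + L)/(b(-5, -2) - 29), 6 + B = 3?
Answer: -337/1008288 ≈ -0.00033423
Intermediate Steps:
B = -3 (B = -6 + 3 = -3)
L = -16/3 (L = -(-5*(-3) + 1)/3 = -(15 + 1)/3 = -1/3*16 = -16/3 ≈ -5.3333)
P(W, h) = 337/108 (P(W, h) = 3 + (1 - 16/3)/(-7 - 29) = 3 - 13/3/(-36) = 3 - 13/3*(-1/36) = 3 + 13/108 = 337/108)
P(g(B), 27)/(-9336) = (337/108)/(-9336) = (337/108)*(-1/9336) = -337/1008288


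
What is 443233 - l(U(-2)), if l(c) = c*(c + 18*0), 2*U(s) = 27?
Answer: 1772203/4 ≈ 4.4305e+5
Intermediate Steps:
U(s) = 27/2 (U(s) = (½)*27 = 27/2)
l(c) = c² (l(c) = c*(c + 0) = c*c = c²)
443233 - l(U(-2)) = 443233 - (27/2)² = 443233 - 1*729/4 = 443233 - 729/4 = 1772203/4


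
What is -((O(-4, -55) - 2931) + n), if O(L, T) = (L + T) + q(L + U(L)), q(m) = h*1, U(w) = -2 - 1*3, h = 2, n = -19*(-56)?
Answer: 1924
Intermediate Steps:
n = 1064
U(w) = -5 (U(w) = -2 - 3 = -5)
q(m) = 2 (q(m) = 2*1 = 2)
O(L, T) = 2 + L + T (O(L, T) = (L + T) + 2 = 2 + L + T)
-((O(-4, -55) - 2931) + n) = -(((2 - 4 - 55) - 2931) + 1064) = -((-57 - 2931) + 1064) = -(-2988 + 1064) = -1*(-1924) = 1924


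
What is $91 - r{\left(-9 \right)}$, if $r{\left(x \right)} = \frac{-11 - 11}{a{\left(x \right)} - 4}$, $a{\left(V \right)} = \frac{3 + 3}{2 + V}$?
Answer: $\frac{1470}{17} \approx 86.471$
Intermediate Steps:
$a{\left(V \right)} = \frac{6}{2 + V}$
$r{\left(x \right)} = - \frac{22}{-4 + \frac{6}{2 + x}}$ ($r{\left(x \right)} = \frac{-11 - 11}{\frac{6}{2 + x} - 4} = - \frac{22}{-4 + \frac{6}{2 + x}}$)
$91 - r{\left(-9 \right)} = 91 - \frac{11 \left(2 - 9\right)}{1 + 2 \left(-9\right)} = 91 - 11 \frac{1}{1 - 18} \left(-7\right) = 91 - 11 \frac{1}{-17} \left(-7\right) = 91 - 11 \left(- \frac{1}{17}\right) \left(-7\right) = 91 - \frac{77}{17} = \frac{1470}{17}$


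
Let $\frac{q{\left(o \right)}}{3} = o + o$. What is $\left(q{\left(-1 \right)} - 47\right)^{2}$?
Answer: $2809$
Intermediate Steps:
$q{\left(o \right)} = 6 o$ ($q{\left(o \right)} = 3 \left(o + o\right) = 3 \cdot 2 o = 6 o$)
$\left(q{\left(-1 \right)} - 47\right)^{2} = \left(6 \left(-1\right) - 47\right)^{2} = \left(-6 - 47\right)^{2} = \left(-53\right)^{2} = 2809$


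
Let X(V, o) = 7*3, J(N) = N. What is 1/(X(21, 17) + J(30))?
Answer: 1/51 ≈ 0.019608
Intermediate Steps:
X(V, o) = 21
1/(X(21, 17) + J(30)) = 1/(21 + 30) = 1/51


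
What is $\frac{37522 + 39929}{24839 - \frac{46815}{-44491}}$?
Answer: $\frac{3445872441}{1105158764} \approx 3.118$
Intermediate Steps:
$\frac{37522 + 39929}{24839 - \frac{46815}{-44491}} = \frac{77451}{24839 - - \frac{46815}{44491}} = \frac{77451}{24839 + \frac{46815}{44491}} = \frac{77451}{\frac{1105158764}{44491}} = 77451 \cdot \frac{44491}{1105158764} = \frac{3445872441}{1105158764}$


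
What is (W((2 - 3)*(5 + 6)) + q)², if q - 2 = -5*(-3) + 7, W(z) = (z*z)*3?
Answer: 149769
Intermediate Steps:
W(z) = 3*z² (W(z) = z²*3 = 3*z²)
q = 24 (q = 2 + (-5*(-3) + 7) = 2 + (15 + 7) = 2 + 22 = 24)
(W((2 - 3)*(5 + 6)) + q)² = (3*((2 - 3)*(5 + 6))² + 24)² = (3*(-1*11)² + 24)² = (3*(-11)² + 24)² = (3*121 + 24)² = (363 + 24)² = 387² = 149769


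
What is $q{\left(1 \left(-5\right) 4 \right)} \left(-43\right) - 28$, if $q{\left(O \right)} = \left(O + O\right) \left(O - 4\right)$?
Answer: $-41308$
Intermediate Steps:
$q{\left(O \right)} = 2 O \left(-4 + O\right)$
$q{\left(1 \left(-5\right) 4 \right)} \left(-43\right) - 28 = 2 \cdot 1 \left(-5\right) 4 \left(-4 + 1 \left(-5\right) 4\right) \left(-43\right) - 28 = 2 \left(\left(-5\right) 4\right) \left(-4 - 20\right) \left(-43\right) - 28 = 2 \left(-20\right) \left(-4 - 20\right) \left(-43\right) - 28 = 2 \left(-20\right) \left(-24\right) \left(-43\right) - 28 = 960 \left(-43\right) - 28 = -41280 - 28 = -41308$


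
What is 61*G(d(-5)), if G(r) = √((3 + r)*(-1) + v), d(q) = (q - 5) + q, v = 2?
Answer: 61*√14 ≈ 228.24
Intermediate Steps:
d(q) = -5 + 2*q (d(q) = (-5 + q) + q = -5 + 2*q)
G(r) = √(-1 - r) (G(r) = √((3 + r)*(-1) + 2) = √((-3 - r) + 2) = √(-1 - r))
61*G(d(-5)) = 61*√(-1 - (-5 + 2*(-5))) = 61*√(-1 - (-5 - 10)) = 61*√(-1 - 1*(-15)) = 61*√(-1 + 15) = 61*√14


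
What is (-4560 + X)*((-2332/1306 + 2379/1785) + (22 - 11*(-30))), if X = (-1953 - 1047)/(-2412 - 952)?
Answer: -104741705729118/65351587 ≈ -1.6027e+6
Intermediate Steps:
X = 750/841 (X = -3000/(-3364) = -3000*(-1/3364) = 750/841 ≈ 0.89180)
(-4560 + X)*((-2332/1306 + 2379/1785) + (22 - 11*(-30))) = (-4560 + 750/841)*((-2332/1306 + 2379/1785) + (22 - 11*(-30))) = -3834210*((-2332*1/1306 + 2379*(1/1785)) + (22 + 330))/841 = -3834210*((-1166/653 + 793/595) + 352)/841 = -3834210*(-175941/388535 + 352)/841 = -3834210/841*136588379/388535 = -104741705729118/65351587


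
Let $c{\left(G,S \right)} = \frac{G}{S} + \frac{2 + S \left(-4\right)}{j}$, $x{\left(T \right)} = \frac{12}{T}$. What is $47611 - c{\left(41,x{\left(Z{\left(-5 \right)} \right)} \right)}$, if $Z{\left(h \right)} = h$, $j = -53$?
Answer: $\frac{151458001}{3180} \approx 47628.0$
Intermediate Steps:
$c{\left(G,S \right)} = - \frac{2}{53} + \frac{4 S}{53} + \frac{G}{S}$ ($c{\left(G,S \right)} = \frac{G}{S} + \frac{2 + S \left(-4\right)}{-53} = \frac{G}{S} + \left(2 - 4 S\right) \left(- \frac{1}{53}\right) = \frac{G}{S} + \left(- \frac{2}{53} + \frac{4 S}{53}\right) = - \frac{2}{53} + \frac{4 S}{53} + \frac{G}{S}$)
$47611 - c{\left(41,x{\left(Z{\left(-5 \right)} \right)} \right)} = 47611 - \left(- \frac{2}{53} + \frac{4 \frac{12}{-5}}{53} + \frac{41}{12 \frac{1}{-5}}\right) = 47611 - \left(- \frac{2}{53} + \frac{4 \cdot 12 \left(- \frac{1}{5}\right)}{53} + \frac{41}{12 \left(- \frac{1}{5}\right)}\right) = 47611 - \left(- \frac{2}{53} + \frac{4}{53} \left(- \frac{12}{5}\right) + \frac{41}{- \frac{12}{5}}\right) = 47611 - \left(- \frac{2}{53} - \frac{48}{265} + 41 \left(- \frac{5}{12}\right)\right) = 47611 - \left(- \frac{2}{53} - \frac{48}{265} - \frac{205}{12}\right) = 47611 - - \frac{55021}{3180} = 47611 + \frac{55021}{3180} = \frac{151458001}{3180}$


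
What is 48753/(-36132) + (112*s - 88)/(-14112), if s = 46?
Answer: -1512109/885234 ≈ -1.7081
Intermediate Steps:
48753/(-36132) + (112*s - 88)/(-14112) = 48753/(-36132) + (112*46 - 88)/(-14112) = 48753*(-1/36132) + (5152 - 88)*(-1/14112) = -16251/12044 + 5064*(-1/14112) = -16251/12044 - 211/588 = -1512109/885234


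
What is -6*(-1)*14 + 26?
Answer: 110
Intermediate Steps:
-6*(-1)*14 + 26 = 6*14 + 26 = 84 + 26 = 110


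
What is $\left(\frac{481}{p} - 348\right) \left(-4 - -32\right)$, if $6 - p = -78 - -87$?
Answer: $- \frac{42700}{3} \approx -14233.0$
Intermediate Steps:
$p = -3$ ($p = 6 - \left(-78 - -87\right) = 6 - \left(-78 + 87\right) = 6 - 9 = -3$)
$\left(\frac{481}{p} - 348\right) \left(-4 - -32\right) = \left(\frac{481}{-3} - 348\right) \left(-4 - -32\right) = \left(481 \left(- \frac{1}{3}\right) - 348\right) \left(-4 + 32\right) = \left(- \frac{481}{3} - 348\right) 28 = \left(- \frac{1525}{3}\right) 28 = - \frac{42700}{3}$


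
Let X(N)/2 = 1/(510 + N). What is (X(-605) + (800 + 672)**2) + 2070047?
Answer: 402498943/95 ≈ 4.2368e+6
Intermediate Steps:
X(N) = 2/(510 + N)
(X(-605) + (800 + 672)**2) + 2070047 = (2/(510 - 605) + (800 + 672)**2) + 2070047 = (2/(-95) + 1472**2) + 2070047 = (2*(-1/95) + 2166784) + 2070047 = (-2/95 + 2166784) + 2070047 = 205844478/95 + 2070047 = 402498943/95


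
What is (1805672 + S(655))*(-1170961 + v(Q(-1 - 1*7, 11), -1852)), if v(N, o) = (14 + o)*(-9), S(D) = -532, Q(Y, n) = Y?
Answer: -2083887913660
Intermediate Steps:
v(N, o) = -126 - 9*o
(1805672 + S(655))*(-1170961 + v(Q(-1 - 1*7, 11), -1852)) = (1805672 - 532)*(-1170961 + (-126 - 9*(-1852))) = 1805140*(-1170961 + (-126 + 16668)) = 1805140*(-1170961 + 16542) = 1805140*(-1154419) = -2083887913660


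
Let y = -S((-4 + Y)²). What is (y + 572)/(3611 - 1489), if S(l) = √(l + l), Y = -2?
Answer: 286/1061 - 3*√2/1061 ≈ 0.26556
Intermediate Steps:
S(l) = √2*√l (S(l) = √(2*l) = √2*√l)
y = -6*√2 (y = -√2*√((-4 - 2)²) = -√2*√((-6)²) = -√2*√36 = -√2*6 = -6*√2 ≈ -8.4853)
(y + 572)/(3611 - 1489) = (-6*√2 + 572)/(3611 - 1489) = (572 - 6*√2)/2122 = (572 - 6*√2)*(1/2122) = 286/1061 - 3*√2/1061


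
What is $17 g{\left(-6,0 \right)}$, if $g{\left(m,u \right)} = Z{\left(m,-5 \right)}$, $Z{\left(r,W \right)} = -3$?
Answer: $-51$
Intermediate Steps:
$g{\left(m,u \right)} = -3$
$17 g{\left(-6,0 \right)} = 17 \left(-3\right) = -51$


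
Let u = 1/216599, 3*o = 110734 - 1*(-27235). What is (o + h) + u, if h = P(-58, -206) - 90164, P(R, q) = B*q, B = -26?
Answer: -25224036542/649797 ≈ -38818.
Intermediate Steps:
P(R, q) = -26*q
o = 137969/3 (o = (110734 - 1*(-27235))/3 = (110734 + 27235)/3 = (1/3)*137969 = 137969/3 ≈ 45990.)
h = -84808 (h = -26*(-206) - 90164 = 5356 - 90164 = -84808)
u = 1/216599 ≈ 4.6168e-6
(o + h) + u = (137969/3 - 84808) + 1/216599 = -116455/3 + 1/216599 = -25224036542/649797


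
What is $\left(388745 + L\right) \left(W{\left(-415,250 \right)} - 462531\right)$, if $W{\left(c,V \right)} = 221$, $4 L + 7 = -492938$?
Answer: $- \frac{245494700425}{2} \approx -1.2275 \cdot 10^{11}$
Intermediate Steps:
$L = - \frac{492945}{4}$ ($L = - \frac{7}{4} + \frac{1}{4} \left(-492938\right) = - \frac{7}{4} - \frac{246469}{2} = - \frac{492945}{4} \approx -1.2324 \cdot 10^{5}$)
$\left(388745 + L\right) \left(W{\left(-415,250 \right)} - 462531\right) = \left(388745 - \frac{492945}{4}\right) \left(221 - 462531\right) = \frac{1062035}{4} \left(-462310\right) = - \frac{245494700425}{2}$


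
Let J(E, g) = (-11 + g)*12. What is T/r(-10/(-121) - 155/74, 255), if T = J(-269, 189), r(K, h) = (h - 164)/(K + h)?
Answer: 2419292340/407407 ≈ 5938.3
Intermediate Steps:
J(E, g) = -132 + 12*g
r(K, h) = (-164 + h)/(K + h)
T = 2136 (T = -132 + 12*189 = -132 + 2268 = 2136)
T/r(-10/(-121) - 155/74, 255) = 2136/(((-164 + 255)/((-10/(-121) - 155/74) + 255))) = 2136/((91/((-10*(-1/121) - 155*1/74) + 255))) = 2136/((91/((10/121 - 155/74) + 255))) = 2136/((91/(-18015/8954 + 255))) = 2136/((91/(2265255/8954))) = 2136/(((8954/2265255)*91)) = 2136/(814814/2265255) = 2136*(2265255/814814) = 2419292340/407407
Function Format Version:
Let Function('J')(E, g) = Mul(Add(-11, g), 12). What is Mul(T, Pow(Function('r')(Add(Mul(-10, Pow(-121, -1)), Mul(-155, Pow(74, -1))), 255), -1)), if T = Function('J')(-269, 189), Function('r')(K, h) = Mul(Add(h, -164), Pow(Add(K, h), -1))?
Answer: Rational(2419292340, 407407) ≈ 5938.3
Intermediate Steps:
Function('J')(E, g) = Add(-132, Mul(12, g))
Function('r')(K, h) = Mul(Pow(Add(K, h), -1), Add(-164, h)) (Function('r')(K, h) = Mul(Add(-164, h), Pow(Add(K, h), -1)) = Mul(Pow(Add(K, h), -1), Add(-164, h)))
T = 2136 (T = Add(-132, Mul(12, 189)) = Add(-132, 2268) = 2136)
Mul(T, Pow(Function('r')(Add(Mul(-10, Pow(-121, -1)), Mul(-155, Pow(74, -1))), 255), -1)) = Mul(2136, Pow(Mul(Pow(Add(Add(Mul(-10, Pow(-121, -1)), Mul(-155, Pow(74, -1))), 255), -1), Add(-164, 255)), -1)) = Mul(2136, Pow(Mul(Pow(Add(Add(Mul(-10, Rational(-1, 121)), Mul(-155, Rational(1, 74))), 255), -1), 91), -1)) = Mul(2136, Pow(Mul(Pow(Add(Add(Rational(10, 121), Rational(-155, 74)), 255), -1), 91), -1)) = Mul(2136, Pow(Mul(Pow(Add(Rational(-18015, 8954), 255), -1), 91), -1)) = Mul(2136, Pow(Mul(Pow(Rational(2265255, 8954), -1), 91), -1)) = Mul(2136, Pow(Mul(Rational(8954, 2265255), 91), -1)) = Mul(2136, Pow(Rational(814814, 2265255), -1)) = Mul(2136, Rational(2265255, 814814)) = Rational(2419292340, 407407)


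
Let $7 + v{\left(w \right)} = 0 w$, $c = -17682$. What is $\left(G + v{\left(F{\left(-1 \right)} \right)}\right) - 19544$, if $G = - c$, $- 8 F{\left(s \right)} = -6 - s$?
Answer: $-1869$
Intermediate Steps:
$F{\left(s \right)} = \frac{3}{4} + \frac{s}{8}$ ($F{\left(s \right)} = - \frac{-6 - s}{8} = \frac{3}{4} + \frac{s}{8}$)
$v{\left(w \right)} = -7$ ($v{\left(w \right)} = -7 + 0 w = -7 + 0 = -7$)
$G = 17682$ ($G = \left(-1\right) \left(-17682\right) = 17682$)
$\left(G + v{\left(F{\left(-1 \right)} \right)}\right) - 19544 = \left(17682 - 7\right) - 19544 = 17675 - 19544 = -1869$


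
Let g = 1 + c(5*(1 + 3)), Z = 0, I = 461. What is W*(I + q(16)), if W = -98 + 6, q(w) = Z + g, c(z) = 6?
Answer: -43056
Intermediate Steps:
g = 7 (g = 1 + 6 = 7)
q(w) = 7 (q(w) = 0 + 7 = 7)
W = -92
W*(I + q(16)) = -92*(461 + 7) = -92*468 = -43056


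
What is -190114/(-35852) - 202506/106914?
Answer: 1088800257/319423394 ≈ 3.4086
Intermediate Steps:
-190114/(-35852) - 202506/106914 = -190114*(-1/35852) - 202506*1/106914 = 95057/17926 - 33751/17819 = 1088800257/319423394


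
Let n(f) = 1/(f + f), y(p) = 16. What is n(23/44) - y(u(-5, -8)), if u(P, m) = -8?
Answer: -346/23 ≈ -15.043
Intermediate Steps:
n(f) = 1/(2*f)
n(23/44) - y(u(-5, -8)) = 1/(2*((23/44))) - 1*16 = 1/(2*((23*(1/44)))) - 16 = 1/(2*(23/44)) - 16 = (1/2)*(44/23) - 16 = 22/23 - 16 = -346/23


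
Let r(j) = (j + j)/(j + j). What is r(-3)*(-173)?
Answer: -173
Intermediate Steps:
r(j) = 1 (r(j) = (2*j)/((2*j)) = (2*j)*(1/(2*j)) = 1)
r(-3)*(-173) = 1*(-173) = -173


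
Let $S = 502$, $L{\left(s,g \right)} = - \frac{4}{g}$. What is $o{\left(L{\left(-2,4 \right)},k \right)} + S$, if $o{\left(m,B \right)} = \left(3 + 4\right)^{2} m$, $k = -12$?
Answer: $453$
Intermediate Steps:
$o{\left(m,B \right)} = 49 m$ ($o{\left(m,B \right)} = 7^{2} m = 49 m$)
$o{\left(L{\left(-2,4 \right)},k \right)} + S = 49 \left(- \frac{4}{4}\right) + 502 = 49 \left(\left(-4\right) \frac{1}{4}\right) + 502 = 49 \left(-1\right) + 502 = -49 + 502 = 453$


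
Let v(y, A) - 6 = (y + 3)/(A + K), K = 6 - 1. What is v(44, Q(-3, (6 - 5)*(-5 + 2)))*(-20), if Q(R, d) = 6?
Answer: -2260/11 ≈ -205.45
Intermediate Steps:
K = 5
v(y, A) = 6 + (3 + y)/(5 + A) (v(y, A) = 6 + (y + 3)/(A + 5) = 6 + (3 + y)/(5 + A))
v(44, Q(-3, (6 - 5)*(-5 + 2)))*(-20) = ((33 + 44 + 6*6)/(5 + 6))*(-20) = ((33 + 44 + 36)/11)*(-20) = ((1/11)*113)*(-20) = (113/11)*(-20) = -2260/11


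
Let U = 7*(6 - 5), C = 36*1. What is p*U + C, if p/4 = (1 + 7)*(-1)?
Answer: -188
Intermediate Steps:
C = 36
p = -32 (p = 4*((1 + 7)*(-1)) = 4*(8*(-1)) = 4*(-8) = -32)
U = 7 (U = 7*1 = 7)
p*U + C = -32*7 + 36 = -224 + 36 = -188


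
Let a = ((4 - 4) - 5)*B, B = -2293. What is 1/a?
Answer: 1/11465 ≈ 8.7222e-5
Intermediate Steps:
a = 11465 (a = ((4 - 4) - 5)*(-2293) = (0 - 5)*(-2293) = -5*(-2293) = 11465)
1/a = 1/11465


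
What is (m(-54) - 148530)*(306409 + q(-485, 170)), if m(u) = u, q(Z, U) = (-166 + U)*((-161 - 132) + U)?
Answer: -45454371528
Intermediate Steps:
q(Z, U) = (-293 + U)*(-166 + U) (q(Z, U) = (-166 + U)*(-293 + U) = (-293 + U)*(-166 + U))
(m(-54) - 148530)*(306409 + q(-485, 170)) = (-54 - 148530)*(306409 + (48638 + 170² - 459*170)) = -148584*(306409 + (48638 + 28900 - 78030)) = -148584*(306409 - 492) = -148584*305917 = -45454371528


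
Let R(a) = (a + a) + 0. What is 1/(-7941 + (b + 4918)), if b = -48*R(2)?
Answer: -1/3215 ≈ -0.00031104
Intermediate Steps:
R(a) = 2*a (R(a) = 2*a + 0 = 2*a)
b = -192 (b = -96*2 = -48*4 = -192)
1/(-7941 + (b + 4918)) = 1/(-7941 + (-192 + 4918)) = 1/(-7941 + 4726) = 1/(-3215) = -1/3215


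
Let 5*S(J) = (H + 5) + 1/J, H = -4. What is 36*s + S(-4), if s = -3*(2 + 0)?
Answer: -4317/20 ≈ -215.85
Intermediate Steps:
s = -6 (s = -3*2 = -6)
S(J) = ⅕ + 1/(5*J) (S(J) = ((-4 + 5) + 1/J)/5 = (1 + 1/J)/5 = ⅕ + 1/(5*J))
36*s + S(-4) = 36*(-6) + (⅕)*(1 - 4)/(-4) = -216 + (⅕)*(-¼)*(-3) = -216 + 3/20 = -4317/20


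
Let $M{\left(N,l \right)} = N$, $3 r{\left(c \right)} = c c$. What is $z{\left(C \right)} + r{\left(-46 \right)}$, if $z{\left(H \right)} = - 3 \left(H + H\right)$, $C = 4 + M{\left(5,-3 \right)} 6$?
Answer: $\frac{1504}{3} \approx 501.33$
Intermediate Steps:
$r{\left(c \right)} = \frac{c^{2}}{3}$ ($r{\left(c \right)} = \frac{c c}{3} = \frac{c^{2}}{3}$)
$C = 34$ ($C = 4 + 5 \cdot 6 = 4 + 30 = 34$)
$z{\left(H \right)} = - 6 H$ ($z{\left(H \right)} = - 3 \cdot 2 H = - 6 H$)
$z{\left(C \right)} + r{\left(-46 \right)} = \left(-6\right) 34 + \frac{\left(-46\right)^{2}}{3} = -204 + \frac{1}{3} \cdot 2116 = -204 + \frac{2116}{3} = \frac{1504}{3}$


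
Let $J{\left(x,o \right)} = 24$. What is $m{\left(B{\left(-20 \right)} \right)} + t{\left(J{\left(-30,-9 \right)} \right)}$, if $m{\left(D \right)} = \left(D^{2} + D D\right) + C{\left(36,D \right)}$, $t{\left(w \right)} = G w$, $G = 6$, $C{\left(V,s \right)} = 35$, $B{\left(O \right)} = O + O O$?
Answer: $288979$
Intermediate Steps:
$B{\left(O \right)} = O + O^{2}$
$t{\left(w \right)} = 6 w$
$m{\left(D \right)} = 35 + 2 D^{2}$ ($m{\left(D \right)} = \left(D^{2} + D D\right) + 35 = \left(D^{2} + D^{2}\right) + 35 = 2 D^{2} + 35 = 35 + 2 D^{2}$)
$m{\left(B{\left(-20 \right)} \right)} + t{\left(J{\left(-30,-9 \right)} \right)} = \left(35 + 2 \left(- 20 \left(1 - 20\right)\right)^{2}\right) + 6 \cdot 24 = \left(35 + 2 \left(\left(-20\right) \left(-19\right)\right)^{2}\right) + 144 = \left(35 + 2 \cdot 380^{2}\right) + 144 = \left(35 + 2 \cdot 144400\right) + 144 = \left(35 + 288800\right) + 144 = 288835 + 144 = 288979$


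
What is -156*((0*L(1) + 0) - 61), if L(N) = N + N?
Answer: 9516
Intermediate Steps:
L(N) = 2*N
-156*((0*L(1) + 0) - 61) = -156*((0*(2*1) + 0) - 61) = -156*((0*2 + 0) - 61) = -156*((0 + 0) - 61) = -156*(0 - 61) = -156*(-61) = 9516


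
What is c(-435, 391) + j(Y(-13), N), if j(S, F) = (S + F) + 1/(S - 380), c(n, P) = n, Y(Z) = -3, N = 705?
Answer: 102260/383 ≈ 267.00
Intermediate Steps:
j(S, F) = F + S + 1/(-380 + S) (j(S, F) = (F + S) + 1/(-380 + S) = F + S + 1/(-380 + S))
c(-435, 391) + j(Y(-13), N) = -435 + (1 + (-3)² - 380*705 - 380*(-3) + 705*(-3))/(-380 - 3) = -435 + (1 + 9 - 267900 + 1140 - 2115)/(-383) = -435 - 1/383*(-268865) = -435 + 268865/383 = 102260/383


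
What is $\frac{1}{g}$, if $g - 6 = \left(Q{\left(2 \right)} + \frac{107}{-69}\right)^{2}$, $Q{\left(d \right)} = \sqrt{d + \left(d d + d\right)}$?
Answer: $\frac{371848383}{4355800561} + \frac{140601852 \sqrt{2}}{4355800561} \approx 0.13102$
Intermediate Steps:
$Q{\left(d \right)} = \sqrt{d^{2} + 2 d}$ ($Q{\left(d \right)} = \sqrt{d + \left(d^{2} + d\right)} = \sqrt{d + \left(d + d^{2}\right)} = \sqrt{d^{2} + 2 d}$)
$g = 6 + \left(- \frac{107}{69} + 2 \sqrt{2}\right)^{2}$ ($g = 6 + \left(\sqrt{2 \left(2 + 2\right)} + \frac{107}{-69}\right)^{2} = 6 + \left(\sqrt{2 \cdot 4} + 107 \left(- \frac{1}{69}\right)\right)^{2} = 6 + \left(\sqrt{8} - \frac{107}{69}\right)^{2} = 6 + \left(2 \sqrt{2} - \frac{107}{69}\right)^{2} = 6 + \left(- \frac{107}{69} + 2 \sqrt{2}\right)^{2} \approx 7.6325$)
$\frac{1}{g} = \frac{1}{\frac{78103}{4761} - \frac{428 \sqrt{2}}{69}}$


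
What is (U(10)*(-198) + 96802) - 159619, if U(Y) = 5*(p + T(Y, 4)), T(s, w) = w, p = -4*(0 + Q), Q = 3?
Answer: -54897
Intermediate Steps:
p = -12 (p = -4*(0 + 3) = -4*3 = -12)
U(Y) = -40 (U(Y) = 5*(-12 + 4) = 5*(-8) = -40)
(U(10)*(-198) + 96802) - 159619 = (-40*(-198) + 96802) - 159619 = (7920 + 96802) - 159619 = 104722 - 159619 = -54897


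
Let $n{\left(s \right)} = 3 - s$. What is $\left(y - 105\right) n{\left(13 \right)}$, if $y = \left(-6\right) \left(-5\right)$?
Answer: $750$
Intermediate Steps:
$y = 30$
$\left(y - 105\right) n{\left(13 \right)} = \left(30 - 105\right) \left(3 - 13\right) = - 75 \left(3 - 13\right) = \left(-75\right) \left(-10\right) = 750$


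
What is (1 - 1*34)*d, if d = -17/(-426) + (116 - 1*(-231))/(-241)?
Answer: 1580975/34222 ≈ 46.198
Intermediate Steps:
d = -143725/102666 (d = -17*(-1/426) + (116 + 231)*(-1/241) = 17/426 + 347*(-1/241) = 17/426 - 347/241 = -143725/102666 ≈ -1.3999)
(1 - 1*34)*d = (1 - 1*34)*(-143725/102666) = (1 - 34)*(-143725/102666) = -33*(-143725/102666) = 1580975/34222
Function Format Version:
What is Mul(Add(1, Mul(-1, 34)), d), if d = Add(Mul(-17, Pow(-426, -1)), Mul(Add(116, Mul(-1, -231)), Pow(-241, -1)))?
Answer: Rational(1580975, 34222) ≈ 46.198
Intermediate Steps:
d = Rational(-143725, 102666) (d = Add(Mul(-17, Rational(-1, 426)), Mul(Add(116, 231), Rational(-1, 241))) = Add(Rational(17, 426), Mul(347, Rational(-1, 241))) = Add(Rational(17, 426), Rational(-347, 241)) = Rational(-143725, 102666) ≈ -1.3999)
Mul(Add(1, Mul(-1, 34)), d) = Mul(Add(1, Mul(-1, 34)), Rational(-143725, 102666)) = Mul(Add(1, -34), Rational(-143725, 102666)) = Mul(-33, Rational(-143725, 102666)) = Rational(1580975, 34222)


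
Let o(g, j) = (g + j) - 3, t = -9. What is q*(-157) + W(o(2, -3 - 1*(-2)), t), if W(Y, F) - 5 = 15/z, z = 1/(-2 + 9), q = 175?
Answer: -27365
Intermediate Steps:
z = ⅐ (z = 1/7 = ⅐ ≈ 0.14286)
o(g, j) = -3 + g + j
W(Y, F) = 110 (W(Y, F) = 5 + 15/(⅐) = 5 + 15*7 = 5 + 105 = 110)
q*(-157) + W(o(2, -3 - 1*(-2)), t) = 175*(-157) + 110 = -27475 + 110 = -27365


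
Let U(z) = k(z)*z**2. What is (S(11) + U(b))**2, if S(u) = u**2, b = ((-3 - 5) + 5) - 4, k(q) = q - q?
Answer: 14641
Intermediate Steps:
k(q) = 0
b = -7 (b = (-8 + 5) - 4 = -3 - 4 = -7)
U(z) = 0 (U(z) = 0*z**2 = 0)
(S(11) + U(b))**2 = (11**2 + 0)**2 = (121 + 0)**2 = 121**2 = 14641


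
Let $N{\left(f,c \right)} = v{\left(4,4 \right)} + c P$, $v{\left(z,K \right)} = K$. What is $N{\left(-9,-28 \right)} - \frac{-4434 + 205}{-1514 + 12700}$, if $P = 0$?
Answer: $\frac{48973}{11186} \approx 4.3781$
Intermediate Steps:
$N{\left(f,c \right)} = 4$ ($N{\left(f,c \right)} = 4 + c 0 = 4 + 0 = 4$)
$N{\left(-9,-28 \right)} - \frac{-4434 + 205}{-1514 + 12700} = 4 - \frac{-4434 + 205}{-1514 + 12700} = 4 - - \frac{4229}{11186} = 4 + \frac{4229}{11186} = \frac{48973}{11186}$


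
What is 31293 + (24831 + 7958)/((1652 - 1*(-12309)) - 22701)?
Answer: 273468031/8740 ≈ 31289.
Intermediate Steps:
31293 + (24831 + 7958)/((1652 - 1*(-12309)) - 22701) = 31293 + 32789/((1652 + 12309) - 22701) = 31293 + 32789/(13961 - 22701) = 31293 + 32789/(-8740) = 31293 + 32789*(-1/8740) = 31293 - 32789/8740 = 273468031/8740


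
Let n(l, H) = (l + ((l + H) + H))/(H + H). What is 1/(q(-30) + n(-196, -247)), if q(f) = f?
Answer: -247/6967 ≈ -0.035453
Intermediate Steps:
n(l, H) = (2*H + 2*l)/(2*H) (n(l, H) = (l + ((H + l) + H))/((2*H)) = (l + (l + 2*H))*(1/(2*H)) = (2*H + 2*l)*(1/(2*H)) = (2*H + 2*l)/(2*H))
1/(q(-30) + n(-196, -247)) = 1/(-30 + (-247 - 196)/(-247)) = 1/(-30 - 1/247*(-443)) = 1/(-30 + 443/247) = 1/(-6967/247) = -247/6967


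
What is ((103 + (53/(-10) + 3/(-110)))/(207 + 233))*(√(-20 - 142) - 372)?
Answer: -249798/3025 + 12087*I*√2/6050 ≈ -82.578 + 2.8254*I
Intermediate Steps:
((103 + (53/(-10) + 3/(-110)))/(207 + 233))*(√(-20 - 142) - 372) = ((103 + (53*(-⅒) + 3*(-1/110)))/440)*(√(-162) - 372) = ((103 + (-53/10 - 3/110))*(1/440))*(9*I*√2 - 372) = ((103 - 293/55)*(1/440))*(-372 + 9*I*√2) = ((5372/55)*(1/440))*(-372 + 9*I*√2) = 1343*(-372 + 9*I*√2)/6050 = -249798/3025 + 12087*I*√2/6050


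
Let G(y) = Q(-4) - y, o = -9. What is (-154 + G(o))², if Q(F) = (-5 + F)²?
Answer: 4096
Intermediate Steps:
G(y) = 81 - y (G(y) = (-5 - 4)² - y = (-9)² - y = 81 - y)
(-154 + G(o))² = (-154 + (81 - 1*(-9)))² = (-154 + (81 + 9))² = (-154 + 90)² = (-64)² = 4096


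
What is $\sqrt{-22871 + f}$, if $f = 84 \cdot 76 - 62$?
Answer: $i \sqrt{16549} \approx 128.64 i$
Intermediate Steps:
$f = 6322$ ($f = 6384 - 62 = 6322$)
$\sqrt{-22871 + f} = \sqrt{-22871 + 6322} = \sqrt{-16549} = i \sqrt{16549}$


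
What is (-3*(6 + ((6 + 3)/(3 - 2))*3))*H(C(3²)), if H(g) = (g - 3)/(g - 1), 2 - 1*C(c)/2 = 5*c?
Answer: -2937/29 ≈ -101.28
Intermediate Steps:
C(c) = 4 - 10*c
H(g) = (-3 + g)/(-1 + g)
(-3*(6 + ((6 + 3)/(3 - 2))*3))*H(C(3²)) = (-3*(6 + ((6 + 3)/(3 - 2))*3))*((-3 + (4 - 10*3²))/(-1 + (4 - 10*3²))) = (-3*(6 + (9/1)*3))*((-3 + (4 - 10*9))/(-1 + (4 - 10*9))) = (-3*(6 + (9*1)*3))*((-3 + (4 - 90))/(-1 + (4 - 90))) = (-3*(6 + 9*3))*((-3 - 86)/(-1 - 86)) = (-3*(6 + 27))*(-89/(-87)) = (-3*33)*(-1/87*(-89)) = -99*89/87 = -2937/29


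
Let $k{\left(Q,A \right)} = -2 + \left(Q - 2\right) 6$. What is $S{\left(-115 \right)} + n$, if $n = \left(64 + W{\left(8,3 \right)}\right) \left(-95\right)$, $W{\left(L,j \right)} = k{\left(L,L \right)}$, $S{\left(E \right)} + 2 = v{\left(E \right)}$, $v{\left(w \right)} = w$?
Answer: $-9427$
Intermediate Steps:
$S{\left(E \right)} = -2 + E$
$k{\left(Q,A \right)} = -14 + 6 Q$ ($k{\left(Q,A \right)} = -2 + \left(Q - 2\right) 6 = -2 + \left(-2 + Q\right) 6 = -2 + \left(-12 + 6 Q\right) = -14 + 6 Q$)
$W{\left(L,j \right)} = -14 + 6 L$
$n = -9310$ ($n = \left(64 + \left(-14 + 6 \cdot 8\right)\right) \left(-95\right) = \left(64 + \left(-14 + 48\right)\right) \left(-95\right) = \left(64 + 34\right) \left(-95\right) = 98 \left(-95\right) = -9310$)
$S{\left(-115 \right)} + n = \left(-2 - 115\right) - 9310 = -117 - 9310 = -9427$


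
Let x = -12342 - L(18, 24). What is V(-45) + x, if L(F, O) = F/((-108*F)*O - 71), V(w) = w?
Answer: -578807331/46727 ≈ -12387.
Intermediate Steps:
L(F, O) = F/(-71 - 108*F*O) (L(F, O) = F/(-108*F*O - 71) = F/(-71 - 108*F*O))
x = -576704616/46727 (x = -12342 - (-1)*18/(71 + 108*18*24) = -12342 - (-1)*18/(71 + 46656) = -12342 - (-1)*18/46727 = -12342 - 1*(-18/46727) = -12342 + 18/46727 = -576704616/46727 ≈ -12342.)
V(-45) + x = -45 - 576704616/46727 = -578807331/46727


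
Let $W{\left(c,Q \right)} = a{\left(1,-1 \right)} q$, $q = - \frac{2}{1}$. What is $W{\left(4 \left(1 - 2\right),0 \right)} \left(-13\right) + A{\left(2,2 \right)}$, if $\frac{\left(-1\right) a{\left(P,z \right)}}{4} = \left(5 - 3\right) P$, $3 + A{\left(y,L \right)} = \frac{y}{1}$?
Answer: $-209$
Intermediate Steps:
$A{\left(y,L \right)} = -3 + y$ ($A{\left(y,L \right)} = -3 + \frac{y}{1} = -3 + y 1 = -3 + y$)
$q = -2$ ($q = \left(-2\right) 1 = -2$)
$a{\left(P,z \right)} = - 8 P$ ($a{\left(P,z \right)} = - 4 \left(5 - 3\right) P = - 4 \cdot 2 P = - 8 P$)
$W{\left(c,Q \right)} = 16$ ($W{\left(c,Q \right)} = \left(-8\right) 1 \left(-2\right) = \left(-8\right) \left(-2\right) = 16$)
$W{\left(4 \left(1 - 2\right),0 \right)} \left(-13\right) + A{\left(2,2 \right)} = 16 \left(-13\right) + \left(-3 + 2\right) = -208 - 1 = -209$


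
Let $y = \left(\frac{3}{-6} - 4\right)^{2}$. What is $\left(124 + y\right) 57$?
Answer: $\frac{32889}{4} \approx 8222.3$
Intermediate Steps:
$y = \frac{81}{4}$ ($y = \left(3 \left(- \frac{1}{6}\right) - 4\right)^{2} = \left(- \frac{1}{2} - 4\right)^{2} = \left(- \frac{9}{2}\right)^{2} = \frac{81}{4} \approx 20.25$)
$\left(124 + y\right) 57 = \left(124 + \frac{81}{4}\right) 57 = \frac{577}{4} \cdot 57 = \frac{32889}{4}$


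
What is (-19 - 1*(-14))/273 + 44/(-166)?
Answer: -6421/22659 ≈ -0.28338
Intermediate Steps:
(-19 - 1*(-14))/273 + 44/(-166) = (-19 + 14)*(1/273) + 44*(-1/166) = -5*1/273 - 22/83 = -5/273 - 22/83 = -6421/22659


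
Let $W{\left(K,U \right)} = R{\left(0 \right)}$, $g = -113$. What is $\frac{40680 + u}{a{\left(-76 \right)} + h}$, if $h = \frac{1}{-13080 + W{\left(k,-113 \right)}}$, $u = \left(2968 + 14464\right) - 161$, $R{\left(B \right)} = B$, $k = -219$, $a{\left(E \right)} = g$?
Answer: $- \frac{757999080}{1478041} \approx -512.84$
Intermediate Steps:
$a{\left(E \right)} = -113$
$W{\left(K,U \right)} = 0$
$u = 17271$ ($u = 17432 - 161 = 17271$)
$h = - \frac{1}{13080}$ ($h = \frac{1}{-13080 + 0} = \frac{1}{-13080} = - \frac{1}{13080} \approx -7.6453 \cdot 10^{-5}$)
$\frac{40680 + u}{a{\left(-76 \right)} + h} = \frac{40680 + 17271}{-113 - \frac{1}{13080}} = \frac{57951}{- \frac{1478041}{13080}} = 57951 \left(- \frac{13080}{1478041}\right) = - \frac{757999080}{1478041}$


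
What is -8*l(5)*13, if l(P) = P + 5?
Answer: -1040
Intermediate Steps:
l(P) = 5 + P
-8*l(5)*13 = -8*(5 + 5)*13 = -8*10*13 = -80*13 = -1040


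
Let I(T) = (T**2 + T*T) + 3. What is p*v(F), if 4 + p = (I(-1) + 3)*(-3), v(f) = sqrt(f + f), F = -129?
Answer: -28*I*sqrt(258) ≈ -449.75*I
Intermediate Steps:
I(T) = 3 + 2*T**2 (I(T) = (T**2 + T**2) + 3 = 2*T**2 + 3 = 3 + 2*T**2)
v(f) = sqrt(2)*sqrt(f) (v(f) = sqrt(2*f) = sqrt(2)*sqrt(f))
p = -28 (p = -4 + ((3 + 2*(-1)**2) + 3)*(-3) = -4 + ((3 + 2*1) + 3)*(-3) = -4 + ((3 + 2) + 3)*(-3) = -4 + (5 + 3)*(-3) = -4 + 8*(-3) = -4 - 24 = -28)
p*v(F) = -28*sqrt(2)*sqrt(-129) = -28*sqrt(2)*I*sqrt(129) = -28*I*sqrt(258)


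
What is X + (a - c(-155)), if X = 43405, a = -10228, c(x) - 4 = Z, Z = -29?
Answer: 33202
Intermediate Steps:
c(x) = -25 (c(x) = 4 - 29 = -25)
X + (a - c(-155)) = 43405 + (-10228 - 1*(-25)) = 43405 + (-10228 + 25) = 43405 - 10203 = 33202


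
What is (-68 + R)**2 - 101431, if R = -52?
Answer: -87031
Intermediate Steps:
(-68 + R)**2 - 101431 = (-68 - 52)**2 - 101431 = (-120)**2 - 101431 = 14400 - 101431 = -87031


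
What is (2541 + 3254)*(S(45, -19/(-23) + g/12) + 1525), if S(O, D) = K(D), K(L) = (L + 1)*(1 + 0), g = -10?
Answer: 1220351665/138 ≈ 8.8431e+6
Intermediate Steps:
K(L) = 1 + L (K(L) = (1 + L)*1 = 1 + L)
S(O, D) = 1 + D
(2541 + 3254)*(S(45, -19/(-23) + g/12) + 1525) = (2541 + 3254)*((1 + (-19/(-23) - 10/12)) + 1525) = 5795*((1 + (-19*(-1/23) - 10*1/12)) + 1525) = 5795*((1 + (19/23 - ⅚)) + 1525) = 5795*((1 - 1/138) + 1525) = 5795*(137/138 + 1525) = 5795*(210587/138) = 1220351665/138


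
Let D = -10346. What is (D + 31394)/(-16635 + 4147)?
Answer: -2631/1561 ≈ -1.6855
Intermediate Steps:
(D + 31394)/(-16635 + 4147) = (-10346 + 31394)/(-16635 + 4147) = 21048/(-12488) = 21048*(-1/12488) = -2631/1561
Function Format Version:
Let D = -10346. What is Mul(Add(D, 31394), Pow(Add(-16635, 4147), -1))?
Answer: Rational(-2631, 1561) ≈ -1.6855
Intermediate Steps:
Mul(Add(D, 31394), Pow(Add(-16635, 4147), -1)) = Mul(Add(-10346, 31394), Pow(Add(-16635, 4147), -1)) = Mul(21048, Pow(-12488, -1)) = Mul(21048, Rational(-1, 12488)) = Rational(-2631, 1561)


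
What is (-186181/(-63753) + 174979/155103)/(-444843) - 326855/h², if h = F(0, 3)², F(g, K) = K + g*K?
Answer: -17749973130280355665/4398732833550237 ≈ -4035.2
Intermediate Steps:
F(g, K) = K + K*g
h = 9 (h = (3*(1 + 0))² = (3*1)² = 3² = 9)
(-186181/(-63753) + 174979/155103)/(-444843) - 326855/h² = (-186181/(-63753) + 174979/155103)/(-444843) - 326855/(9²) = (-186181*(-1/63753) + 174979*(1/155103))*(-1/444843) - 326855/81 = (186181/63753 + 174979/155103)*(-1/444843) - 326855*1/81 = (13344222610/3296093853)*(-1/444843) - 326855/81 = -13344222610/1466244277850079 - 326855/81 = -17749973130280355665/4398732833550237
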